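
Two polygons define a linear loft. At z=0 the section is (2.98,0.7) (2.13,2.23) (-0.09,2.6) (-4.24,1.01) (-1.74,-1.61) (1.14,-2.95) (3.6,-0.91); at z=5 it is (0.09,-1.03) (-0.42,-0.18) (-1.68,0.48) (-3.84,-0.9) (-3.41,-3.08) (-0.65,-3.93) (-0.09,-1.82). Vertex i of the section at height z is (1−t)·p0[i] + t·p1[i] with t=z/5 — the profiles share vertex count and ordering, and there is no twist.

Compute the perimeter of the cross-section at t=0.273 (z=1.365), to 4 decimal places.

Cross-section at t=0.273: each vertex is (1-t)·p0[i] + t·p1[i].
  v1: (1-0.273)·(2.98,0.7) + 0.273·(0.09,-1.03) = (2.1910,0.2277)
  v2: (1-0.273)·(2.13,2.23) + 0.273·(-0.42,-0.18) = (1.4338,1.5721)
  v3: (1-0.273)·(-0.09,2.6) + 0.273·(-1.68,0.48) = (-0.5241,2.0212)
  v4: (1-0.273)·(-4.24,1.01) + 0.273·(-3.84,-0.9) = (-4.1308,0.4886)
  v5: (1-0.273)·(-1.74,-1.61) + 0.273·(-3.41,-3.08) = (-2.1959,-2.0113)
  v6: (1-0.273)·(1.14,-2.95) + 0.273·(-0.65,-3.93) = (0.6513,-3.2175)
  v7: (1-0.273)·(3.6,-0.91) + 0.273·(-0.09,-1.82) = (2.5926,-1.1584)
Perimeter = Σ |v_{i+1} − v_i|:
  edge 1→2: √(-0.7572² + 1.3444²) = 1.5429 (running 1.5429)
  edge 2→3: √(-1.9579² + 0.4492²) = 2.0088 (running 3.5517)
  edge 3→4: √(-3.6067² + -1.5327²) = 3.9189 (running 7.4706)
  edge 4→5: √(1.9349² + -2.4999²) = 3.1612 (running 10.6318)
  edge 5→6: √(2.8472² + -1.2062²) = 3.0922 (running 13.7240)
  edge 6→7: √(1.9413² + 2.0591²) = 2.8299 (running 16.5539)
  edge 7→1: √(-0.4016² + 1.3861²) = 1.4431 (running 17.9971)
Perimeter = 17.9971

Perimeter at t=0.273: 17.9971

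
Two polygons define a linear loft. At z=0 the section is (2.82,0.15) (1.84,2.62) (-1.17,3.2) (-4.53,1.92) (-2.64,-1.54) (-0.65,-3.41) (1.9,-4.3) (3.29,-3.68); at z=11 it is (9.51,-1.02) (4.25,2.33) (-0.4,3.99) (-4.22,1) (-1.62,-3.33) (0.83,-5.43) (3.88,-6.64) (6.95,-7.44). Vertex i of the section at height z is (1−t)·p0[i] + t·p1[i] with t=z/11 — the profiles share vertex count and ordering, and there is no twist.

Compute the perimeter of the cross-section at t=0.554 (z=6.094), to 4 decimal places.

Cross-section at t=0.554: each vertex is (1-t)·p0[i] + t·p1[i].
  v1: (1-0.554)·(2.82,0.15) + 0.554·(9.51,-1.02) = (6.5263,-0.4982)
  v2: (1-0.554)·(1.84,2.62) + 0.554·(4.25,2.33) = (3.1751,2.4593)
  v3: (1-0.554)·(-1.17,3.2) + 0.554·(-0.4,3.99) = (-0.7434,3.6377)
  v4: (1-0.554)·(-4.53,1.92) + 0.554·(-4.22,1) = (-4.3583,1.4103)
  v5: (1-0.554)·(-2.64,-1.54) + 0.554·(-1.62,-3.33) = (-2.0749,-2.5317)
  v6: (1-0.554)·(-0.65,-3.41) + 0.554·(0.83,-5.43) = (0.1699,-4.5291)
  v7: (1-0.554)·(1.9,-4.3) + 0.554·(3.88,-6.64) = (2.9969,-5.5964)
  v8: (1-0.554)·(3.29,-3.68) + 0.554·(6.95,-7.44) = (5.3176,-5.7630)
Perimeter = Σ |v_{i+1} − v_i|:
  edge 1→2: √(-3.3511² + 2.9575²) = 4.4696 (running 4.4696)
  edge 2→3: √(-3.9186² + 1.1783²) = 4.0919 (running 8.5614)
  edge 3→4: √(-3.6148² + -2.2273²) = 4.2460 (running 12.8074)
  edge 4→5: √(2.2833² + -3.9420²) = 4.5555 (running 17.3629)
  edge 5→6: √(2.2448² + -1.9974²) = 3.0048 (running 20.3678)
  edge 6→7: √(2.8270² + -1.0673²) = 3.0218 (running 23.3895)
  edge 7→8: √(2.3207² + -0.1667²) = 2.3267 (running 25.7162)
  edge 8→1: √(1.2086² + 5.2649²) = 5.4018 (running 31.1180)
Perimeter = 31.1180

Perimeter at t=0.554: 31.1180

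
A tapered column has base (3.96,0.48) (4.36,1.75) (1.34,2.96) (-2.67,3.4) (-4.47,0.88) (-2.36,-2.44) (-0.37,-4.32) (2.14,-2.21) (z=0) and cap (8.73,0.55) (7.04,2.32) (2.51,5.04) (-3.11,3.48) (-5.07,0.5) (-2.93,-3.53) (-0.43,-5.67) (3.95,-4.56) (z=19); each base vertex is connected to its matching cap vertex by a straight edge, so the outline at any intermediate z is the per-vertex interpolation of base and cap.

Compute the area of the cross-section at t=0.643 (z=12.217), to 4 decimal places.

Area at t=0.643: 72.2886

Cross-section at t=0.643: each vertex is (1-t)·p0[i] + t·p1[i].
  v1: (1-0.643)·(3.96,0.48) + 0.643·(8.73,0.55) = (7.0271,0.5250)
  v2: (1-0.643)·(4.36,1.75) + 0.643·(7.04,2.32) = (6.0832,2.1165)
  v3: (1-0.643)·(1.34,2.96) + 0.643·(2.51,5.04) = (2.0923,4.2974)
  v4: (1-0.643)·(-2.67,3.4) + 0.643·(-3.11,3.48) = (-2.9529,3.4514)
  v5: (1-0.643)·(-4.47,0.88) + 0.643·(-5.07,0.5) = (-4.8558,0.6357)
  v6: (1-0.643)·(-2.36,-2.44) + 0.643·(-2.93,-3.53) = (-2.7265,-3.1409)
  v7: (1-0.643)·(-0.37,-4.32) + 0.643·(-0.43,-5.67) = (-0.4086,-5.1881)
  v8: (1-0.643)·(2.14,-2.21) + 0.643·(3.95,-4.56) = (3.3038,-3.7210)
Shoelace sum Σ(x_i·y_{i+1} − x_{i+1}·y_i):
  i=1: 7.0271·2.1165 − 6.0832·0.5250 = +11.6792 (running +11.6792)
  i=2: 6.0832·4.2974 − 2.0923·2.1165 = +21.7140 (running +33.3932)
  i=3: 2.0923·3.4514 − -2.9529·4.2974 = +19.9115 (running +53.3046)
  i=4: -2.9529·0.6357 − -4.8558·3.4514 = +14.8824 (running +68.1871)
  i=5: -4.8558·-3.1409 − -2.7265·0.6357 = +16.9846 (running +85.1716)
  i=6: -2.7265·-5.1881 − -0.4086·-3.1409 = +12.8620 (running +98.0336)
  i=7: -0.4086·-3.7210 − 3.3038·-5.1881 = +18.6608 (running +116.6944)
  i=8: 3.3038·0.5250 − 7.0271·-3.7210 = +27.8828 (running +144.5772)
Area = |Σ|/2 = |144.5772|/2 = 72.2886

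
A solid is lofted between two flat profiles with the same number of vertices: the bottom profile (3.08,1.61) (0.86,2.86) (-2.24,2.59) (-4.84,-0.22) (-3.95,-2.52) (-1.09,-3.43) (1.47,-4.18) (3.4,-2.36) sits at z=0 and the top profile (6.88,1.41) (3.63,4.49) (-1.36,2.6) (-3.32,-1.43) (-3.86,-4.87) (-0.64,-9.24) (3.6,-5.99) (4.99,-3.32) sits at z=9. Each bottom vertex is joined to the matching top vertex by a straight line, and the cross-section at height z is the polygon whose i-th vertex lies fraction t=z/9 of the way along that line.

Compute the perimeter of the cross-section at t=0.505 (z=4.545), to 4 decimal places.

Cross-section at t=0.505: each vertex is (1-t)·p0[i] + t·p1[i].
  v1: (1-0.505)·(3.08,1.61) + 0.505·(6.88,1.41) = (4.9990,1.5090)
  v2: (1-0.505)·(0.86,2.86) + 0.505·(3.63,4.49) = (2.2588,3.6832)
  v3: (1-0.505)·(-2.24,2.59) + 0.505·(-1.36,2.6) = (-1.7956,2.5951)
  v4: (1-0.505)·(-4.84,-0.22) + 0.505·(-3.32,-1.43) = (-4.0724,-0.8310)
  v5: (1-0.505)·(-3.95,-2.52) + 0.505·(-3.86,-4.87) = (-3.9046,-3.7068)
  v6: (1-0.505)·(-1.09,-3.43) + 0.505·(-0.64,-9.24) = (-0.8628,-6.3640)
  v7: (1-0.505)·(1.47,-4.18) + 0.505·(3.6,-5.99) = (2.5457,-5.0940)
  v8: (1-0.505)·(3.4,-2.36) + 0.505·(4.99,-3.32) = (4.2030,-2.8448)
Perimeter = Σ |v_{i+1} − v_i|:
  edge 1→2: √(-2.7402² + 2.1742²) = 3.4979 (running 3.4979)
  edge 2→3: √(-4.0545² + -1.0881²) = 4.1979 (running 7.6958)
  edge 3→4: √(-2.2768² + -3.4261²) = 4.1136 (running 11.8095)
  edge 4→5: √(0.1678² + -2.8757²) = 2.8806 (running 14.6901)
  edge 5→6: √(3.0418² + -2.6573²) = 4.0390 (running 18.7291)
  edge 6→7: √(3.4084² + 1.2700²) = 3.6373 (running 22.3664)
  edge 7→8: √(1.6573² + 2.2492²) = 2.7939 (running 25.1603)
  edge 8→1: √(0.7961² + 4.3538²) = 4.4260 (running 29.5863)
Perimeter = 29.5863

Perimeter at t=0.505: 29.5863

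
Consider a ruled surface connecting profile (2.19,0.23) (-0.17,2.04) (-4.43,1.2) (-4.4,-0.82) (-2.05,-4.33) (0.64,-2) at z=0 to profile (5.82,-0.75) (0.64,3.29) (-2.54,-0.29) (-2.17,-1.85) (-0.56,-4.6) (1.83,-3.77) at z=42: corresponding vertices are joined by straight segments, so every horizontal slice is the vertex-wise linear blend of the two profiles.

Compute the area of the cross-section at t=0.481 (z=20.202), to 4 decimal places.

Cross-section at t=0.481: each vertex is (1-t)·p0[i] + t·p1[i].
  v1: (1-0.481)·(2.19,0.23) + 0.481·(5.82,-0.75) = (3.9360,-0.2414)
  v2: (1-0.481)·(-0.17,2.04) + 0.481·(0.64,3.29) = (0.2196,2.6413)
  v3: (1-0.481)·(-4.43,1.2) + 0.481·(-2.54,-0.29) = (-3.5209,0.4833)
  v4: (1-0.481)·(-4.4,-0.82) + 0.481·(-2.17,-1.85) = (-3.3274,-1.3154)
  v5: (1-0.481)·(-2.05,-4.33) + 0.481·(-0.56,-4.6) = (-1.3333,-4.4599)
  v6: (1-0.481)·(0.64,-2) + 0.481·(1.83,-3.77) = (1.2124,-2.8514)
Shoelace sum Σ(x_i·y_{i+1} − x_{i+1}·y_i):
  i=1: 3.9360·2.6413 − 0.2196·-0.2414 = +10.4490 (running +10.4490)
  i=2: 0.2196·0.4833 − -3.5209·2.6413 = +9.4057 (running +19.8548)
  i=3: -3.5209·-1.3154 − -3.3274·0.4833 = +6.2397 (running +26.0945)
  i=4: -3.3274·-4.4599 − -1.3333·-1.3154 = +13.0858 (running +39.1802)
  i=5: -1.3333·-2.8514 − 1.2124·-4.4599 = +9.2089 (running +48.3891)
  i=6: 1.2124·-0.2414 − 3.9360·-2.8514 = +10.9304 (running +59.3195)
Area = |Σ|/2 = |59.3195|/2 = 29.6598

Area at t=0.481: 29.6598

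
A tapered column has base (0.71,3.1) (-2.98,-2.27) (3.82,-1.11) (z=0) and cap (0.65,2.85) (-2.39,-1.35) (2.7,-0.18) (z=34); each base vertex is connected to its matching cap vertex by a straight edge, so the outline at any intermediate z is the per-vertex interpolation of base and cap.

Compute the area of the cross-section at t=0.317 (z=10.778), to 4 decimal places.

Area at t=0.317: 13.6158

Cross-section at t=0.317: each vertex is (1-t)·p0[i] + t·p1[i].
  v1: (1-0.317)·(0.71,3.1) + 0.317·(0.65,2.85) = (0.6910,3.0208)
  v2: (1-0.317)·(-2.98,-2.27) + 0.317·(-2.39,-1.35) = (-2.7930,-1.9784)
  v3: (1-0.317)·(3.82,-1.11) + 0.317·(2.7,-0.18) = (3.4650,-0.8152)
Shoelace sum Σ(x_i·y_{i+1} − x_{i+1}·y_i):
  i=1: 0.6910·-1.9784 − -2.7930·3.0208 = +7.0699 (running +7.0699)
  i=2: -2.7930·-0.8152 − 3.4650·-1.9784 = +9.1317 (running +16.2016)
  i=3: 3.4650·3.0208 − 0.6910·-0.8152 = +11.0301 (running +27.2317)
Area = |Σ|/2 = |27.2317|/2 = 13.6158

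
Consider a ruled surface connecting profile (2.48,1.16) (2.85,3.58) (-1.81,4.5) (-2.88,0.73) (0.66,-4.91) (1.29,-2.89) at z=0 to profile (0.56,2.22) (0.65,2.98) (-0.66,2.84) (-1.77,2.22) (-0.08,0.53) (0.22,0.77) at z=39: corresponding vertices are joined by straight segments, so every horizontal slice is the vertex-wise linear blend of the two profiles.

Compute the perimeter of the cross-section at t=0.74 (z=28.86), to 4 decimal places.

Perimeter at t=0.74: 11.6772

Cross-section at t=0.74: each vertex is (1-t)·p0[i] + t·p1[i].
  v1: (1-0.74)·(2.48,1.16) + 0.74·(0.56,2.22) = (1.0592,1.9444)
  v2: (1-0.74)·(2.85,3.58) + 0.74·(0.65,2.98) = (1.2220,3.1360)
  v3: (1-0.74)·(-1.81,4.5) + 0.74·(-0.66,2.84) = (-0.9590,3.2716)
  v4: (1-0.74)·(-2.88,0.73) + 0.74·(-1.77,2.22) = (-2.0586,1.8326)
  v5: (1-0.74)·(0.66,-4.91) + 0.74·(-0.08,0.53) = (0.1124,-0.8844)
  v6: (1-0.74)·(1.29,-2.89) + 0.74·(0.22,0.77) = (0.4982,-0.1816)
Perimeter = Σ |v_{i+1} − v_i|:
  edge 1→2: √(0.1628² + 1.1916²) = 1.2027 (running 1.2027)
  edge 2→3: √(-2.1810² + 0.1356²) = 2.1852 (running 3.3879)
  edge 3→4: √(-1.0996² + -1.4390²) = 1.8110 (running 5.1989)
  edge 4→5: √(2.1710² + -2.7170²) = 3.4778 (running 8.6767)
  edge 5→6: √(0.3858² + 0.7028²) = 0.8017 (running 9.4785)
  edge 6→1: √(0.5610² + 2.1260²) = 2.1988 (running 11.6772)
Perimeter = 11.6772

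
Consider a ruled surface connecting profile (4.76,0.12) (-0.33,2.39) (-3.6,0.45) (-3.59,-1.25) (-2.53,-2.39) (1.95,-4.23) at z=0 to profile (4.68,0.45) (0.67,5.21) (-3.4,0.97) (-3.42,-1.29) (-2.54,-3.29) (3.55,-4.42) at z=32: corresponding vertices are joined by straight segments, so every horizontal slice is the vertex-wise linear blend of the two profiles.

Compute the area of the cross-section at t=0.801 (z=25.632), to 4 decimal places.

Area at t=0.801: 47.9689

Cross-section at t=0.801: each vertex is (1-t)·p0[i] + t·p1[i].
  v1: (1-0.801)·(4.76,0.12) + 0.801·(4.68,0.45) = (4.6959,0.3843)
  v2: (1-0.801)·(-0.33,2.39) + 0.801·(0.67,5.21) = (0.4710,4.6488)
  v3: (1-0.801)·(-3.6,0.45) + 0.801·(-3.4,0.97) = (-3.4398,0.8665)
  v4: (1-0.801)·(-3.59,-1.25) + 0.801·(-3.42,-1.29) = (-3.4538,-1.2820)
  v5: (1-0.801)·(-2.53,-2.39) + 0.801·(-2.54,-3.29) = (-2.5380,-3.1109)
  v6: (1-0.801)·(1.95,-4.23) + 0.801·(3.55,-4.42) = (3.2316,-4.3822)
Shoelace sum Σ(x_i·y_{i+1} − x_{i+1}·y_i):
  i=1: 4.6959·4.6488 − 0.4710·0.3843 = +21.6495 (running +21.6495)
  i=2: 0.4710·0.8665 − -3.4398·4.6488 = +16.3991 (running +38.0486)
  i=3: -3.4398·-1.2820 − -3.4538·0.8665 = +7.4028 (running +45.4514)
  i=4: -3.4538·-3.1109 − -2.5380·-1.2820 = +7.4907 (running +52.9421)
  i=5: -2.5380·-4.3822 − 3.2316·-3.1109 = +21.1752 (running +74.1173)
  i=6: 3.2316·0.3843 − 4.6959·-4.3822 = +21.8204 (running +95.9377)
Area = |Σ|/2 = |95.9377|/2 = 47.9689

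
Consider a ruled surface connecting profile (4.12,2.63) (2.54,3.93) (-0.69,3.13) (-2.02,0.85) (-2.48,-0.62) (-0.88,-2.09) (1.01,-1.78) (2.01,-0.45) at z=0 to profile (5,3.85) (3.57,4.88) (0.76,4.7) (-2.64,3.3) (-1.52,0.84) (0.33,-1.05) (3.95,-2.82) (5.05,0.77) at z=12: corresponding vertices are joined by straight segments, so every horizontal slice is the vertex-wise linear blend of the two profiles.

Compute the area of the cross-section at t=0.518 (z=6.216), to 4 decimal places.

Area at t=0.518: 31.2813

Cross-section at t=0.518: each vertex is (1-t)·p0[i] + t·p1[i].
  v1: (1-0.518)·(4.12,2.63) + 0.518·(5,3.85) = (4.5758,3.2620)
  v2: (1-0.518)·(2.54,3.93) + 0.518·(3.57,4.88) = (3.0735,4.4221)
  v3: (1-0.518)·(-0.69,3.13) + 0.518·(0.76,4.7) = (0.0611,3.9433)
  v4: (1-0.518)·(-2.02,0.85) + 0.518·(-2.64,3.3) = (-2.3412,2.1191)
  v5: (1-0.518)·(-2.48,-0.62) + 0.518·(-1.52,0.84) = (-1.9827,0.1363)
  v6: (1-0.518)·(-0.88,-2.09) + 0.518·(0.33,-1.05) = (-0.2532,-1.5513)
  v7: (1-0.518)·(1.01,-1.78) + 0.518·(3.95,-2.82) = (2.5329,-2.3187)
  v8: (1-0.518)·(2.01,-0.45) + 0.518·(5.05,0.77) = (3.5847,0.1820)
Shoelace sum Σ(x_i·y_{i+1} − x_{i+1}·y_i):
  i=1: 4.5758·4.4221 − 3.0735·3.2620 = +10.2091 (running +10.2091)
  i=2: 3.0735·3.9433 − 0.0611·4.4221 = +11.8496 (running +22.0586)
  i=3: 0.0611·2.1191 − -2.3412·3.9433 = +9.3613 (running +31.4199)
  i=4: -2.3412·0.1363 − -1.9827·2.1191 = +3.8825 (running +35.3024)
  i=5: -1.9827·-1.5513 − -0.2532·0.1363 = +3.1103 (running +38.4127)
  i=6: -0.2532·-2.3187 − 2.5329·-1.5513 = +4.5164 (running +42.9291)
  i=7: 2.5329·0.1820 − 3.5847·-2.3187 = +8.7729 (running +51.7020)
  i=8: 3.5847·3.2620 − 4.5758·0.1820 = +10.8606 (running +62.5626)
Area = |Σ|/2 = |62.5626|/2 = 31.2813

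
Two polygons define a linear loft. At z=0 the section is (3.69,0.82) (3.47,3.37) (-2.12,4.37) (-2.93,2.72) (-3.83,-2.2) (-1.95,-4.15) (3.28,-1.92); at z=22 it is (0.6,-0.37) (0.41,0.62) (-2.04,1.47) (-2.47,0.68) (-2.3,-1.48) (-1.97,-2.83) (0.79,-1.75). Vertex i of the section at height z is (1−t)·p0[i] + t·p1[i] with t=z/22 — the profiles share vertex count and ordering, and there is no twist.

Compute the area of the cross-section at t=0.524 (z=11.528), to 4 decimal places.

Area at t=0.524: 24.2956

Cross-section at t=0.524: each vertex is (1-t)·p0[i] + t·p1[i].
  v1: (1-0.524)·(3.69,0.82) + 0.524·(0.6,-0.37) = (2.0708,0.1964)
  v2: (1-0.524)·(3.47,3.37) + 0.524·(0.41,0.62) = (1.8666,1.9290)
  v3: (1-0.524)·(-2.12,4.37) + 0.524·(-2.04,1.47) = (-2.0781,2.8504)
  v4: (1-0.524)·(-2.93,2.72) + 0.524·(-2.47,0.68) = (-2.6890,1.6510)
  v5: (1-0.524)·(-3.83,-2.2) + 0.524·(-2.3,-1.48) = (-3.0283,-1.8227)
  v6: (1-0.524)·(-1.95,-4.15) + 0.524·(-1.97,-2.83) = (-1.9605,-3.4583)
  v7: (1-0.524)·(3.28,-1.92) + 0.524·(0.79,-1.75) = (1.9752,-1.8309)
Shoelace sum Σ(x_i·y_{i+1} − x_{i+1}·y_i):
  i=1: 2.0708·1.9290 − 1.8666·0.1964 = +3.6280 (running +3.6280)
  i=2: 1.8666·2.8504 − -2.0781·1.9290 = +9.3291 (running +12.9570)
  i=3: -2.0781·1.6510 − -2.6890·2.8504 = +4.2336 (running +17.1907)
  i=4: -2.6890·-1.8227 − -3.0283·1.6510 = +9.9010 (running +27.0917)
  i=5: -3.0283·-3.4583 − -1.9605·-1.8227 = +6.8994 (running +33.9910)
  i=6: -1.9605·-1.8309 − 1.9752·-3.4583 = +10.4205 (running +44.4115)
  i=7: 1.9752·0.1964 − 2.0708·-1.8309 = +4.1796 (running +48.5911)
Area = |Σ|/2 = |48.5911|/2 = 24.2956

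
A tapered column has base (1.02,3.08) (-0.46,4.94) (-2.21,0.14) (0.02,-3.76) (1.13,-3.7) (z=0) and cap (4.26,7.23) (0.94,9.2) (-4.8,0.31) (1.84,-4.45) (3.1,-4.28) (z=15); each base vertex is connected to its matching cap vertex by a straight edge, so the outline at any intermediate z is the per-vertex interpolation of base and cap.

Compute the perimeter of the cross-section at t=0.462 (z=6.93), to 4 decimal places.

Perimeter at t=0.462: 26.8256

Cross-section at t=0.462: each vertex is (1-t)·p0[i] + t·p1[i].
  v1: (1-0.462)·(1.02,3.08) + 0.462·(4.26,7.23) = (2.5169,4.9973)
  v2: (1-0.462)·(-0.46,4.94) + 0.462·(0.94,9.2) = (0.1868,6.9081)
  v3: (1-0.462)·(-2.21,0.14) + 0.462·(-4.8,0.31) = (-3.4066,0.2185)
  v4: (1-0.462)·(0.02,-3.76) + 0.462·(1.84,-4.45) = (0.8608,-4.0788)
  v5: (1-0.462)·(1.13,-3.7) + 0.462·(3.1,-4.28) = (2.0401,-3.9680)
Perimeter = Σ |v_{i+1} − v_i|:
  edge 1→2: √(-2.3301² + 1.9108²) = 3.0134 (running 3.0134)
  edge 2→3: √(-3.5934² + -6.6896²) = 7.5936 (running 10.6070)
  edge 3→4: √(4.2674² + -4.2973²) = 6.0562 (running 16.6632)
  edge 4→5: √(1.1793² + 0.1108²) = 1.1845 (running 17.8477)
  edge 5→1: √(0.4767² + 8.9653²) = 8.9779 (running 26.8256)
Perimeter = 26.8256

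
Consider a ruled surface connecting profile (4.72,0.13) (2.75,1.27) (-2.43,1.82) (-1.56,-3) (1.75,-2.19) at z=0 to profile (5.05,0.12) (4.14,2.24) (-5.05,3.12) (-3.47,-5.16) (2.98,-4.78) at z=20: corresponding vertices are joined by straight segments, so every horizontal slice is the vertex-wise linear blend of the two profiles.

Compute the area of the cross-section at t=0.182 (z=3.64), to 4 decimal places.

Cross-section at t=0.182: each vertex is (1-t)·p0[i] + t·p1[i].
  v1: (1-0.182)·(4.72,0.13) + 0.182·(5.05,0.12) = (4.7801,0.1282)
  v2: (1-0.182)·(2.75,1.27) + 0.182·(4.14,2.24) = (3.0030,1.4465)
  v3: (1-0.182)·(-2.43,1.82) + 0.182·(-5.05,3.12) = (-2.9068,2.0566)
  v4: (1-0.182)·(-1.56,-3) + 0.182·(-3.47,-5.16) = (-1.9076,-3.3931)
  v5: (1-0.182)·(1.75,-2.19) + 0.182·(2.98,-4.78) = (1.9739,-2.6614)
Shoelace sum Σ(x_i·y_{i+1} − x_{i+1}·y_i):
  i=1: 4.7801·1.4465 − 3.0030·0.1282 = +6.5296 (running +6.5296)
  i=2: 3.0030·2.0566 − -2.9068·1.4465 = +10.3808 (running +16.9104)
  i=3: -2.9068·-3.3931 − -1.9076·2.0566 = +13.7865 (running +30.6969)
  i=4: -1.9076·-2.6614 − 1.9739·-3.3931 = +11.7744 (running +42.4713)
  i=5: 1.9739·0.1282 − 4.7801·-2.6614 = +12.9746 (running +55.4459)
Area = |Σ|/2 = |55.4459|/2 = 27.7229

Area at t=0.182: 27.7229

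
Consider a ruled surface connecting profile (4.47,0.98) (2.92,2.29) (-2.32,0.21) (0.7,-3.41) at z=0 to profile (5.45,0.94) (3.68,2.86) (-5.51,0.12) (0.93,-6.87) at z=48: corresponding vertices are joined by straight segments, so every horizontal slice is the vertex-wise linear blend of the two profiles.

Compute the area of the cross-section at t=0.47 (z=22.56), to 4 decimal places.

Area at t=0.47: 32.2442

Cross-section at t=0.47: each vertex is (1-t)·p0[i] + t·p1[i].
  v1: (1-0.47)·(4.47,0.98) + 0.47·(5.45,0.94) = (4.9306,0.9612)
  v2: (1-0.47)·(2.92,2.29) + 0.47·(3.68,2.86) = (3.2772,2.5579)
  v3: (1-0.47)·(-2.32,0.21) + 0.47·(-5.51,0.12) = (-3.8193,0.1677)
  v4: (1-0.47)·(0.7,-3.41) + 0.47·(0.93,-6.87) = (0.8081,-5.0362)
Shoelace sum Σ(x_i·y_{i+1} − x_{i+1}·y_i):
  i=1: 4.9306·2.5579 − 3.2772·0.9612 = +9.4619 (running +9.4619)
  i=2: 3.2772·0.1677 − -3.8193·2.5579 = +10.3190 (running +19.7809)
  i=3: -3.8193·-5.0362 − 0.8081·0.1677 = +19.0992 (running +38.8802)
  i=4: 0.8081·0.9612 − 4.9306·-5.0362 = +25.6082 (running +64.4884)
Area = |Σ|/2 = |64.4884|/2 = 32.2442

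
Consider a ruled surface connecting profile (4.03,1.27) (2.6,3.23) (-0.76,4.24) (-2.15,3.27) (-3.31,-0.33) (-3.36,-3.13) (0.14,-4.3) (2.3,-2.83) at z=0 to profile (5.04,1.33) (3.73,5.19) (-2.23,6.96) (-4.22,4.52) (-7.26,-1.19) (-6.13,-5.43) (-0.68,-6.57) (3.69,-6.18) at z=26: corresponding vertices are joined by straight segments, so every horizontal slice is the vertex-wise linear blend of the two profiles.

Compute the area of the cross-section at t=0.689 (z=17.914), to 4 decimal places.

Cross-section at t=0.689: each vertex is (1-t)·p0[i] + t·p1[i].
  v1: (1-0.689)·(4.03,1.27) + 0.689·(5.04,1.33) = (4.7259,1.3113)
  v2: (1-0.689)·(2.6,3.23) + 0.689·(3.73,5.19) = (3.3786,4.5804)
  v3: (1-0.689)·(-0.76,4.24) + 0.689·(-2.23,6.96) = (-1.7728,6.1141)
  v4: (1-0.689)·(-2.15,3.27) + 0.689·(-4.22,4.52) = (-3.5762,4.1312)
  v5: (1-0.689)·(-3.31,-0.33) + 0.689·(-7.26,-1.19) = (-6.0316,-0.9225)
  v6: (1-0.689)·(-3.36,-3.13) + 0.689·(-6.13,-5.43) = (-5.2685,-4.7147)
  v7: (1-0.689)·(0.14,-4.3) + 0.689·(-0.68,-6.57) = (-0.4250,-5.8640)
  v8: (1-0.689)·(2.3,-2.83) + 0.689·(3.69,-6.18) = (3.2577,-5.1381)
Shoelace sum Σ(x_i·y_{i+1} − x_{i+1}·y_i):
  i=1: 4.7259·4.5804 − 3.3786·1.3113 = +17.2162 (running +17.2162)
  i=2: 3.3786·6.1141 − -1.7728·4.5804 = +28.7772 (running +45.9934)
  i=3: -1.7728·4.1312 − -3.5762·6.1141 = +14.5414 (running +60.5347)
  i=4: -3.5762·-0.9225 − -6.0316·4.1312 = +28.2171 (running +88.7518)
  i=5: -6.0316·-4.7147 − -5.2685·-0.9225 = +23.5765 (running +112.3283)
  i=6: -5.2685·-5.8640 − -0.4250·-4.7147 = +28.8912 (running +141.2195)
  i=7: -0.4250·-5.1381 − 3.2577·-5.8640 = +21.2869 (running +162.5064)
  i=8: 3.2577·1.3113 − 4.7259·-5.1381 = +28.5543 (running +191.0607)
Area = |Σ|/2 = |191.0607|/2 = 95.5304

Area at t=0.689: 95.5304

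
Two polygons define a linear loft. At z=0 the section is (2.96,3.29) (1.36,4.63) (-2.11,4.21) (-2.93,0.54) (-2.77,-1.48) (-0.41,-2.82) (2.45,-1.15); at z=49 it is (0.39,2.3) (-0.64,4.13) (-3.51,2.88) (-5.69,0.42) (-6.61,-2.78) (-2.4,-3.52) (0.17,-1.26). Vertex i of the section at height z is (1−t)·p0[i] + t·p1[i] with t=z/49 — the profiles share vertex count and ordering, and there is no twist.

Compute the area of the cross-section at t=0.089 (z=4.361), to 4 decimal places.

Area at t=0.089: 33.9502

Cross-section at t=0.089: each vertex is (1-t)·p0[i] + t·p1[i].
  v1: (1-0.089)·(2.96,3.29) + 0.089·(0.39,2.3) = (2.7313,3.2019)
  v2: (1-0.089)·(1.36,4.63) + 0.089·(-0.64,4.13) = (1.1820,4.5855)
  v3: (1-0.089)·(-2.11,4.21) + 0.089·(-3.51,2.88) = (-2.2346,4.0916)
  v4: (1-0.089)·(-2.93,0.54) + 0.089·(-5.69,0.42) = (-3.1756,0.5293)
  v5: (1-0.089)·(-2.77,-1.48) + 0.089·(-6.61,-2.78) = (-3.1118,-1.5957)
  v6: (1-0.089)·(-0.41,-2.82) + 0.089·(-2.4,-3.52) = (-0.5871,-2.8823)
  v7: (1-0.089)·(2.45,-1.15) + 0.089·(0.17,-1.26) = (2.2471,-1.1598)
Shoelace sum Σ(x_i·y_{i+1} − x_{i+1}·y_i):
  i=1: 2.7313·4.5855 − 1.1820·3.2019 = +8.7396 (running +8.7396)
  i=2: 1.1820·4.0916 − -2.2346·4.5855 = +15.0831 (running +23.8227)
  i=3: -2.2346·0.5293 − -3.1756·4.0916 = +11.8107 (running +35.6334)
  i=4: -3.1756·-1.5957 − -3.1118·0.5293 = +6.7145 (running +42.3479)
  i=5: -3.1118·-2.8823 − -0.5871·-1.5957 = +8.0322 (running +50.3801)
  i=6: -0.5871·-1.1598 − 2.2471·-2.8823 = +7.1577 (running +57.5377)
  i=7: 2.2471·3.2019 − 2.7313·-1.1598 = +10.3626 (running +67.9003)
Area = |Σ|/2 = |67.9003|/2 = 33.9502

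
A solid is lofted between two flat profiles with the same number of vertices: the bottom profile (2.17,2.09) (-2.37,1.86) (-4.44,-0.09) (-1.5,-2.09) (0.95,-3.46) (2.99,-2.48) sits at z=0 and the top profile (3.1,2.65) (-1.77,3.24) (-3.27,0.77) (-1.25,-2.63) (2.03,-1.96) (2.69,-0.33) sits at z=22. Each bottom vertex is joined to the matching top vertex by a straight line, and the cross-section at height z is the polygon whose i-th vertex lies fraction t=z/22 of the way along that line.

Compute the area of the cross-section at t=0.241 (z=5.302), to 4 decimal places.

Cross-section at t=0.241: each vertex is (1-t)·p0[i] + t·p1[i].
  v1: (1-0.241)·(2.17,2.09) + 0.241·(3.1,2.65) = (2.3941,2.2250)
  v2: (1-0.241)·(-2.37,1.86) + 0.241·(-1.77,3.24) = (-2.2254,2.1926)
  v3: (1-0.241)·(-4.44,-0.09) + 0.241·(-3.27,0.77) = (-4.1580,0.1173)
  v4: (1-0.241)·(-1.5,-2.09) + 0.241·(-1.25,-2.63) = (-1.4398,-2.2201)
  v5: (1-0.241)·(0.95,-3.46) + 0.241·(2.03,-1.96) = (1.2103,-3.0985)
  v6: (1-0.241)·(2.99,-2.48) + 0.241·(2.69,-0.33) = (2.9177,-1.9619)
Shoelace sum Σ(x_i·y_{i+1} − x_{i+1}·y_i):
  i=1: 2.3941·2.1926 − -2.2254·2.2250 = +10.2007 (running +10.2007)
  i=2: -2.2254·0.1173 − -4.1580·2.1926 = +8.8559 (running +19.0566)
  i=3: -4.1580·-2.2201 − -1.4398·0.1173 = +9.4002 (running +28.4568)
  i=4: -1.4398·-3.0985 − 1.2103·-2.2201 = +7.1481 (running +35.6049)
  i=5: 1.2103·-1.9619 − 2.9177·-3.0985 = +6.6661 (running +42.2710)
  i=6: 2.9177·2.2250 − 2.3941·-1.9619 = +11.1887 (running +53.4597)
Area = |Σ|/2 = |53.4597|/2 = 26.7298

Area at t=0.241: 26.7298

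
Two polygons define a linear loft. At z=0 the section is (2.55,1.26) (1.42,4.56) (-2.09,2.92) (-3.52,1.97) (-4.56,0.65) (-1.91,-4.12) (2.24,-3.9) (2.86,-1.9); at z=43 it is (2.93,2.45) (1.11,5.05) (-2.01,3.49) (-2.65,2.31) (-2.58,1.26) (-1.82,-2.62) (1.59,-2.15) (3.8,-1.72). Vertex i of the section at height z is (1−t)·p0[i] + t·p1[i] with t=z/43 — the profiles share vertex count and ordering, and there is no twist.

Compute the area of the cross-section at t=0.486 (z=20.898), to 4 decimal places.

Area at t=0.486: 39.4118

Cross-section at t=0.486: each vertex is (1-t)·p0[i] + t·p1[i].
  v1: (1-0.486)·(2.55,1.26) + 0.486·(2.93,2.45) = (2.7347,1.8383)
  v2: (1-0.486)·(1.42,4.56) + 0.486·(1.11,5.05) = (1.2693,4.7981)
  v3: (1-0.486)·(-2.09,2.92) + 0.486·(-2.01,3.49) = (-2.0511,3.1970)
  v4: (1-0.486)·(-3.52,1.97) + 0.486·(-2.65,2.31) = (-3.0972,2.1352)
  v5: (1-0.486)·(-4.56,0.65) + 0.486·(-2.58,1.26) = (-3.5977,0.9465)
  v6: (1-0.486)·(-1.91,-4.12) + 0.486·(-1.82,-2.62) = (-1.8663,-3.3910)
  v7: (1-0.486)·(2.24,-3.9) + 0.486·(1.59,-2.15) = (1.9241,-3.0495)
  v8: (1-0.486)·(2.86,-1.9) + 0.486·(3.8,-1.72) = (3.3168,-1.8125)
Shoelace sum Σ(x_i·y_{i+1} − x_{i+1}·y_i):
  i=1: 2.7347·4.7981 − 1.2693·1.8383 = +10.7879 (running +10.7879)
  i=2: 1.2693·3.1970 − -2.0511·4.7981 = +13.8997 (running +24.6876)
  i=3: -2.0511·2.1352 − -3.0972·3.1970 = +5.5221 (running +30.2097)
  i=4: -3.0972·0.9465 − -3.5977·2.1352 = +4.7506 (running +34.9603)
  i=5: -3.5977·-3.3910 − -1.8663·0.9465 = +13.9662 (running +48.9265)
  i=6: -1.8663·-3.0495 − 1.9241·-3.3910 = +12.2158 (running +61.1423)
  i=7: 1.9241·-1.8125 − 3.3168·-3.0495 = +6.6272 (running +67.7695)
  i=8: 3.3168·1.8383 − 2.7347·-1.8125 = +11.0541 (running +78.8237)
Area = |Σ|/2 = |78.8237|/2 = 39.4118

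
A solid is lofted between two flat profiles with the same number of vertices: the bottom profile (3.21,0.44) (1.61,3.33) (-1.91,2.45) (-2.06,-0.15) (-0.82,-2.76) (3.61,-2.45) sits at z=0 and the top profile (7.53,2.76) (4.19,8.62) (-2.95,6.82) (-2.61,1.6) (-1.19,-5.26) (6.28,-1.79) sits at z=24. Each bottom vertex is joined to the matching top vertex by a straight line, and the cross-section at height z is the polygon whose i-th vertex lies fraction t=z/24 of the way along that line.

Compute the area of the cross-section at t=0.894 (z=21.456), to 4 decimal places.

Cross-section at t=0.894: each vertex is (1-t)·p0[i] + t·p1[i].
  v1: (1-0.894)·(3.21,0.44) + 0.894·(7.53,2.76) = (7.0721,2.5141)
  v2: (1-0.894)·(1.61,3.33) + 0.894·(4.19,8.62) = (3.9165,8.0593)
  v3: (1-0.894)·(-1.91,2.45) + 0.894·(-2.95,6.82) = (-2.8398,6.3568)
  v4: (1-0.894)·(-2.06,-0.15) + 0.894·(-2.61,1.6) = (-2.5517,1.4145)
  v5: (1-0.894)·(-0.82,-2.76) + 0.894·(-1.19,-5.26) = (-1.1508,-4.9950)
  v6: (1-0.894)·(3.61,-2.45) + 0.894·(6.28,-1.79) = (5.9970,-1.8600)
Shoelace sum Σ(x_i·y_{i+1} − x_{i+1}·y_i):
  i=1: 7.0721·8.0593 − 3.9165·2.5141 = +47.1493 (running +47.1493)
  i=2: 3.9165·6.3568 − -2.8398·8.0593 = +47.7828 (running +94.9321)
  i=3: -2.8398·1.4145 − -2.5517·6.3568 = +12.2038 (running +107.1359)
  i=4: -2.5517·-4.9950 − -1.1508·1.4145 = +14.3735 (running +121.5094)
  i=5: -1.1508·-1.8600 − 5.9970·-4.9950 = +32.0953 (running +153.6047)
  i=6: 5.9970·2.5141 − 7.0721·-1.8600 = +28.2307 (running +181.8354)
Area = |Σ|/2 = |181.8354|/2 = 90.9177

Area at t=0.894: 90.9177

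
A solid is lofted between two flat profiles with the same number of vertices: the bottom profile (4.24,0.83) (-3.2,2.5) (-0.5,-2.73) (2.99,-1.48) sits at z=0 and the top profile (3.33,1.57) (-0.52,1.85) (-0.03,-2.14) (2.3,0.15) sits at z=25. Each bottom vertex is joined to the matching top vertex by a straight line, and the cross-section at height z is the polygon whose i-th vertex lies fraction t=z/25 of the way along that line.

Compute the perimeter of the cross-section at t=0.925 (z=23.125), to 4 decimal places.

Cross-section at t=0.925: each vertex is (1-t)·p0[i] + t·p1[i].
  v1: (1-0.925)·(4.24,0.83) + 0.925·(3.33,1.57) = (3.3982,1.5145)
  v2: (1-0.925)·(-3.2,2.5) + 0.925·(-0.52,1.85) = (-0.7210,1.8988)
  v3: (1-0.925)·(-0.5,-2.73) + 0.925·(-0.03,-2.14) = (-0.0652,-2.1843)
  v4: (1-0.925)·(2.99,-1.48) + 0.925·(2.3,0.15) = (2.3518,0.0278)
Perimeter = Σ |v_{i+1} − v_i|:
  edge 1→2: √(-4.1193² + 0.3843²) = 4.1371 (running 4.1371)
  edge 2→3: √(0.6557² + -4.0830²) = 4.1353 (running 8.2725)
  edge 3→4: √(2.4170² + 2.2120²) = 3.2764 (running 11.5489)
  edge 4→1: √(1.0465² + 1.4867²) = 1.8181 (running 13.3670)
Perimeter = 13.3670

Perimeter at t=0.925: 13.3670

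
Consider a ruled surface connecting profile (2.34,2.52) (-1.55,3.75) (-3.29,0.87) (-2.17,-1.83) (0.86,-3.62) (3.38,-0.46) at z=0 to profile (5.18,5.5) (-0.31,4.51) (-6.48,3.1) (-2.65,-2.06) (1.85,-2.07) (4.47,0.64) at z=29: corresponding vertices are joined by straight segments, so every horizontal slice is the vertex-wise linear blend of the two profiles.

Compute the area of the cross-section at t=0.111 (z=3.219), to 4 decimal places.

Area at t=0.111: 33.9674

Cross-section at t=0.111: each vertex is (1-t)·p0[i] + t·p1[i].
  v1: (1-0.111)·(2.34,2.52) + 0.111·(5.18,5.5) = (2.6552,2.8508)
  v2: (1-0.111)·(-1.55,3.75) + 0.111·(-0.31,4.51) = (-1.4124,3.8344)
  v3: (1-0.111)·(-3.29,0.87) + 0.111·(-6.48,3.1) = (-3.6441,1.1175)
  v4: (1-0.111)·(-2.17,-1.83) + 0.111·(-2.65,-2.06) = (-2.2233,-1.8555)
  v5: (1-0.111)·(0.86,-3.62) + 0.111·(1.85,-2.07) = (0.9699,-3.4480)
  v6: (1-0.111)·(3.38,-0.46) + 0.111·(4.47,0.64) = (3.5010,-0.3379)
Shoelace sum Σ(x_i·y_{i+1} − x_{i+1}·y_i):
  i=1: 2.6552·3.8344 − -1.4124·2.8508 = +14.2075 (running +14.2075)
  i=2: -1.4124·1.1175 − -3.6441·3.8344 = +12.3944 (running +26.6019)
  i=3: -3.6441·-1.8555 − -2.2233·1.1175 = +9.2463 (running +35.8482)
  i=4: -2.2233·-3.4480 − 0.9699·-1.8555 = +9.4654 (running +45.3136)
  i=5: 0.9699·-0.3379 − 3.5010·-3.4480 = +11.7435 (running +57.0571)
  i=6: 3.5010·2.8508 − 2.6552·-0.3379 = +10.8778 (running +67.9349)
Area = |Σ|/2 = |67.9349|/2 = 33.9674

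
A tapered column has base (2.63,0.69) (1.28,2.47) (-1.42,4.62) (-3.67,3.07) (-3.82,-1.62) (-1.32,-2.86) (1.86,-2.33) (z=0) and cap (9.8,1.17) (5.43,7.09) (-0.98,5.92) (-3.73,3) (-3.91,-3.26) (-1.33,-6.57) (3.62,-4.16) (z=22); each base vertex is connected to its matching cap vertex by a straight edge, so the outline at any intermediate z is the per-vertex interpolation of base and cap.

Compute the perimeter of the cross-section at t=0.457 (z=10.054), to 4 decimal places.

Perimeter at t=0.457: 30.5052

Cross-section at t=0.457: each vertex is (1-t)·p0[i] + t·p1[i].
  v1: (1-0.457)·(2.63,0.69) + 0.457·(9.8,1.17) = (5.9067,0.9094)
  v2: (1-0.457)·(1.28,2.47) + 0.457·(5.43,7.09) = (3.1765,4.5813)
  v3: (1-0.457)·(-1.42,4.62) + 0.457·(-0.98,5.92) = (-1.2189,5.2141)
  v4: (1-0.457)·(-3.67,3.07) + 0.457·(-3.73,3) = (-3.6974,3.0380)
  v5: (1-0.457)·(-3.82,-1.62) + 0.457·(-3.91,-3.26) = (-3.8611,-2.3695)
  v6: (1-0.457)·(-1.32,-2.86) + 0.457·(-1.33,-6.57) = (-1.3246,-4.5555)
  v7: (1-0.457)·(1.86,-2.33) + 0.457·(3.62,-4.16) = (2.6643,-3.1663)
Perimeter = Σ |v_{i+1} − v_i|:
  edge 1→2: √(-2.7301² + 3.6720²) = 4.5757 (running 4.5757)
  edge 2→3: √(-4.3955² + 0.6328²) = 4.4408 (running 9.0165)
  edge 3→4: √(-2.4785² + -2.1761²) = 3.2982 (running 12.3147)
  edge 4→5: √(-0.1637² + -5.4075²) = 5.4100 (running 17.7247)
  edge 5→6: √(2.5366² + -2.1860²) = 3.3485 (running 21.0732)
  edge 6→7: √(3.9889² + 1.3892²) = 4.2239 (running 25.2971)
  edge 7→1: √(3.2424² + 4.0757²) = 5.2081 (running 30.5052)
Perimeter = 30.5052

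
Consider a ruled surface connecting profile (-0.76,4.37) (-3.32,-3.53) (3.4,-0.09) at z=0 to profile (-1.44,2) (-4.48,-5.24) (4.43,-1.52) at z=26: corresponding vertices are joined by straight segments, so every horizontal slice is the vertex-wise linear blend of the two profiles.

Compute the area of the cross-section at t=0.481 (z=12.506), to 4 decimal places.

Cross-section at t=0.481: each vertex is (1-t)·p0[i] + t·p1[i].
  v1: (1-0.481)·(-0.76,4.37) + 0.481·(-1.44,2) = (-1.0871,3.2300)
  v2: (1-0.481)·(-3.32,-3.53) + 0.481·(-4.48,-5.24) = (-3.8780,-4.3525)
  v3: (1-0.481)·(3.4,-0.09) + 0.481·(4.43,-1.52) = (3.8954,-0.7778)
Shoelace sum Σ(x_i·y_{i+1} − x_{i+1}·y_i):
  i=1: -1.0871·-4.3525 − -3.8780·3.2300 = +17.2575 (running +17.2575)
  i=2: -3.8780·-0.7778 − 3.8954·-4.3525 = +19.9713 (running +37.2287)
  i=3: 3.8954·3.2300 − -1.0871·-0.7778 = +11.7368 (running +48.9655)
Area = |Σ|/2 = |48.9655|/2 = 24.4828

Area at t=0.481: 24.4828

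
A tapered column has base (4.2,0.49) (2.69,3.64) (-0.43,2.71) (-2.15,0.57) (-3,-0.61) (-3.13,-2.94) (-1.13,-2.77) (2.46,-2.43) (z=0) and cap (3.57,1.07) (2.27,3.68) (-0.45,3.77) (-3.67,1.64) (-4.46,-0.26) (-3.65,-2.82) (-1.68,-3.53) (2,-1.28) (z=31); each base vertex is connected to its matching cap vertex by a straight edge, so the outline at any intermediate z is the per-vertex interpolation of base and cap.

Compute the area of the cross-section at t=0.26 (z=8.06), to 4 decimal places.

Area at t=0.26: 33.8365

Cross-section at t=0.26: each vertex is (1-t)·p0[i] + t·p1[i].
  v1: (1-0.26)·(4.2,0.49) + 0.26·(3.57,1.07) = (4.0362,0.6408)
  v2: (1-0.26)·(2.69,3.64) + 0.26·(2.27,3.68) = (2.5808,3.6504)
  v3: (1-0.26)·(-0.43,2.71) + 0.26·(-0.45,3.77) = (-0.4352,2.9856)
  v4: (1-0.26)·(-2.15,0.57) + 0.26·(-3.67,1.64) = (-2.5452,0.8482)
  v5: (1-0.26)·(-3,-0.61) + 0.26·(-4.46,-0.26) = (-3.3796,-0.5190)
  v6: (1-0.26)·(-3.13,-2.94) + 0.26·(-3.65,-2.82) = (-3.2652,-2.9088)
  v7: (1-0.26)·(-1.13,-2.77) + 0.26·(-1.68,-3.53) = (-1.2730,-2.9676)
  v8: (1-0.26)·(2.46,-2.43) + 0.26·(2,-1.28) = (2.3404,-2.1310)
Shoelace sum Σ(x_i·y_{i+1} − x_{i+1}·y_i):
  i=1: 4.0362·3.6504 − 2.5808·0.6408 = +13.0800 (running +13.0800)
  i=2: 2.5808·2.9856 − -0.4352·3.6504 = +9.2939 (running +22.3739)
  i=3: -0.4352·0.8482 − -2.5452·2.9856 = +7.2298 (running +29.6037)
  i=4: -2.5452·-0.5190 − -3.3796·0.8482 = +4.1875 (running +33.7912)
  i=5: -3.3796·-2.9088 − -3.2652·-0.5190 = +8.1359 (running +41.9271)
  i=6: -3.2652·-2.9676 − -1.2730·-2.9088 = +5.9869 (running +47.9141)
  i=7: -1.2730·-2.1310 − 2.3404·-2.9676 = +9.6581 (running +57.5722)
  i=8: 2.3404·0.6408 − 4.0362·-2.1310 = +10.1009 (running +67.6731)
Area = |Σ|/2 = |67.6731|/2 = 33.8365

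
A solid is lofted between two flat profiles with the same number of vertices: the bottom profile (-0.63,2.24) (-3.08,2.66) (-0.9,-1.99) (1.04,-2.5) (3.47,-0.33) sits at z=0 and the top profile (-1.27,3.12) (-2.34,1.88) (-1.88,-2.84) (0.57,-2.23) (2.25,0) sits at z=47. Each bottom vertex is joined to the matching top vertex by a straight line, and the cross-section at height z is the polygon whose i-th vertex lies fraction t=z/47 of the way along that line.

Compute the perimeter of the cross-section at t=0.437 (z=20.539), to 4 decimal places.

Cross-section at t=0.437: each vertex is (1-t)·p0[i] + t·p1[i].
  v1: (1-0.437)·(-0.63,2.24) + 0.437·(-1.27,3.12) = (-0.9097,2.6246)
  v2: (1-0.437)·(-3.08,2.66) + 0.437·(-2.34,1.88) = (-2.7566,2.3191)
  v3: (1-0.437)·(-0.9,-1.99) + 0.437·(-1.88,-2.84) = (-1.3283,-2.3614)
  v4: (1-0.437)·(1.04,-2.5) + 0.437·(0.57,-2.23) = (0.8346,-2.3820)
  v5: (1-0.437)·(3.47,-0.33) + 0.437·(2.25,0) = (2.9369,-0.1858)
Perimeter = Σ |v_{i+1} − v_i|:
  edge 1→2: √(-1.8469² + -0.3054²) = 1.8720 (running 1.8720)
  edge 2→3: √(1.4284² + -4.6806²) = 4.8937 (running 6.7657)
  edge 3→4: √(2.1629² + -0.0206²) = 2.1630 (running 8.9287)
  edge 4→5: √(2.1022² + 2.1962²) = 3.0402 (running 11.9689)
  edge 5→1: √(-3.8465² + 2.8103²) = 4.7638 (running 16.7327)
Perimeter = 16.7327

Perimeter at t=0.437: 16.7327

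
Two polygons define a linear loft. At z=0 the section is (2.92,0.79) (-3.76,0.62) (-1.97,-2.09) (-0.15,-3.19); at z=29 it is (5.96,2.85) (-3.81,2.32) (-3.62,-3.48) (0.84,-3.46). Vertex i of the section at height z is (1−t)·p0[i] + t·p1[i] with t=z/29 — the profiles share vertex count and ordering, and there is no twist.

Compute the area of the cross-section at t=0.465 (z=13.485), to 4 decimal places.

Area at t=0.465: 25.8870

Cross-section at t=0.465: each vertex is (1-t)·p0[i] + t·p1[i].
  v1: (1-0.465)·(2.92,0.79) + 0.465·(5.96,2.85) = (4.3336,1.7479)
  v2: (1-0.465)·(-3.76,0.62) + 0.465·(-3.81,2.32) = (-3.7832,1.4105)
  v3: (1-0.465)·(-1.97,-2.09) + 0.465·(-3.62,-3.48) = (-2.7372,-2.7363)
  v4: (1-0.465)·(-0.15,-3.19) + 0.465·(0.84,-3.46) = (0.3104,-3.3155)
Shoelace sum Σ(x_i·y_{i+1} − x_{i+1}·y_i):
  i=1: 4.3336·1.4105 − -3.7832·1.7479 = +12.7253 (running +12.7253)
  i=2: -3.7832·-2.7363 − -2.7372·1.4105 = +14.2132 (running +26.9385)
  i=3: -2.7372·-3.3155 − 0.3104·-2.7363 = +9.9247 (running +36.8632)
  i=4: 0.3104·1.7479 − 4.3336·-3.3155 = +14.9107 (running +51.7739)
Area = |Σ|/2 = |51.7739|/2 = 25.8870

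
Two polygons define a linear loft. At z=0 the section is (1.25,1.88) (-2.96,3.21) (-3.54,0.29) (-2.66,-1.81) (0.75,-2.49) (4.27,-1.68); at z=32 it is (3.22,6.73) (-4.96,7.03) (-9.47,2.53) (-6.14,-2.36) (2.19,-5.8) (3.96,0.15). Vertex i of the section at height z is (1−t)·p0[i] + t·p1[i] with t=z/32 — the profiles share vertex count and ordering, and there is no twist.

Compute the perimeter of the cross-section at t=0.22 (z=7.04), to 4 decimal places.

Perimeter at t=0.22: 25.1153

Cross-section at t=0.22: each vertex is (1-t)·p0[i] + t·p1[i].
  v1: (1-0.22)·(1.25,1.88) + 0.22·(3.22,6.73) = (1.6834,2.9470)
  v2: (1-0.22)·(-2.96,3.21) + 0.22·(-4.96,7.03) = (-3.4000,4.0504)
  v3: (1-0.22)·(-3.54,0.29) + 0.22·(-9.47,2.53) = (-4.8446,0.7828)
  v4: (1-0.22)·(-2.66,-1.81) + 0.22·(-6.14,-2.36) = (-3.4256,-1.9310)
  v5: (1-0.22)·(0.75,-2.49) + 0.22·(2.19,-5.8) = (1.0668,-3.2182)
  v6: (1-0.22)·(4.27,-1.68) + 0.22·(3.96,0.15) = (4.2018,-1.2774)
Perimeter = Σ |v_{i+1} − v_i|:
  edge 1→2: √(-5.0834² + 1.1034²) = 5.2018 (running 5.2018)
  edge 2→3: √(-1.4446² + -3.2676²) = 3.5727 (running 8.7745)
  edge 3→4: √(1.4190² + -2.7138²) = 3.0624 (running 11.8369)
  edge 4→5: √(4.4924² + -1.2872²) = 4.6732 (running 16.5100)
  edge 5→6: √(3.1350² + 1.9408²) = 3.6871 (running 20.1972)
  edge 6→1: √(-2.5184² + 4.2244²) = 4.9181 (running 25.1153)
Perimeter = 25.1153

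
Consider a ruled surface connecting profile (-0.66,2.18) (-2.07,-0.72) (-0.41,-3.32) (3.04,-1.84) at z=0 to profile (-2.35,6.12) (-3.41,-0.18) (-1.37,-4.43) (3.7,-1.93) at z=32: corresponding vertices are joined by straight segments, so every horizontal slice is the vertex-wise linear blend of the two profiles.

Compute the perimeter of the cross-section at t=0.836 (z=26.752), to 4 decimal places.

Perimeter at t=0.836: 24.9451

Cross-section at t=0.836: each vertex is (1-t)·p0[i] + t·p1[i].
  v1: (1-0.836)·(-0.66,2.18) + 0.836·(-2.35,6.12) = (-2.0728,5.4738)
  v2: (1-0.836)·(-2.07,-0.72) + 0.836·(-3.41,-0.18) = (-3.1902,-0.2686)
  v3: (1-0.836)·(-0.41,-3.32) + 0.836·(-1.37,-4.43) = (-1.2126,-4.2480)
  v4: (1-0.836)·(3.04,-1.84) + 0.836·(3.7,-1.93) = (3.5918,-1.9152)
Perimeter = Σ |v_{i+1} − v_i|:
  edge 1→2: √(-1.1174² + -5.7424²) = 5.8501 (running 5.8501)
  edge 2→3: √(1.9777² + -3.9794²) = 4.4437 (running 10.2938)
  edge 3→4: √(4.8043² + 2.3327²) = 5.3407 (running 15.6345)
  edge 4→1: √(-5.6646² + 7.3891²) = 9.3105 (running 24.9451)
Perimeter = 24.9451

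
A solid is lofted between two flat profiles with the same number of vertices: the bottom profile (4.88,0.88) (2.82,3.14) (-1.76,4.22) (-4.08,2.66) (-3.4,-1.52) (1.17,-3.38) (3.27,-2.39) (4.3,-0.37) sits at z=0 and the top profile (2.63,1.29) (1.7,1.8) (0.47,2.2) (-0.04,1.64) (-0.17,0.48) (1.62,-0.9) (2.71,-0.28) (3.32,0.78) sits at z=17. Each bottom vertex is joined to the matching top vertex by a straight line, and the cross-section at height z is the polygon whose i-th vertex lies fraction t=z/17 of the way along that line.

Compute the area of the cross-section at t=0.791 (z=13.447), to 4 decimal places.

Area at t=0.791: 11.8363

Cross-section at t=0.791: each vertex is (1-t)·p0[i] + t·p1[i].
  v1: (1-0.791)·(4.88,0.88) + 0.791·(2.63,1.29) = (3.1002,1.2043)
  v2: (1-0.791)·(2.82,3.14) + 0.791·(1.7,1.8) = (1.9341,2.0801)
  v3: (1-0.791)·(-1.76,4.22) + 0.791·(0.47,2.2) = (0.0039,2.6222)
  v4: (1-0.791)·(-4.08,2.66) + 0.791·(-0.04,1.64) = (-0.8844,1.8532)
  v5: (1-0.791)·(-3.4,-1.52) + 0.791·(-0.17,0.48) = (-0.8451,0.0620)
  v6: (1-0.791)·(1.17,-3.38) + 0.791·(1.62,-0.9) = (1.5260,-1.4183)
  v7: (1-0.791)·(3.27,-2.39) + 0.791·(2.71,-0.28) = (2.8270,-0.7210)
  v8: (1-0.791)·(4.3,-0.37) + 0.791·(3.32,0.78) = (3.5248,0.5397)
Shoelace sum Σ(x_i·y_{i+1} − x_{i+1}·y_i):
  i=1: 3.1002·2.0801 − 1.9341·1.2043 = +4.1195 (running +4.1195)
  i=2: 1.9341·2.6222 − 0.0039·2.0801 = +5.0633 (running +9.1828)
  i=3: 0.0039·1.8532 − -0.8844·2.6222 = +2.3262 (running +11.5090)
  i=4: -0.8844·0.0620 − -0.8451·1.8532 = +1.5112 (running +13.0203)
  i=5: -0.8451·-1.4183 − 1.5260·0.0620 = +1.1040 (running +14.1242)
  i=6: 1.5260·-0.7210 − 2.8270·-1.4183 = +2.9095 (running +17.0337)
  i=7: 2.8270·0.5397 − 3.5248·-0.7210 = +4.0670 (running +21.1007)
  i=8: 3.5248·1.2043 − 3.1002·0.5397 = +2.5719 (running +23.6726)
Area = |Σ|/2 = |23.6726|/2 = 11.8363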